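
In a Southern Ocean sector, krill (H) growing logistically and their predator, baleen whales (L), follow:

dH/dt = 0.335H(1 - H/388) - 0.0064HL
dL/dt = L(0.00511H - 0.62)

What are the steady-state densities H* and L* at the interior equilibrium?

From dL/dt = 0 with L > 0: 0.00511H* = 0.62, so H* = 121.
Substitute into dH/dt = 0: 0.335(1 - 121/388) = 0.0064L*.
The bracket is 0.687, giving L* = 0.23/0.0064 = 36.

H* ≈ 121, L* ≈ 36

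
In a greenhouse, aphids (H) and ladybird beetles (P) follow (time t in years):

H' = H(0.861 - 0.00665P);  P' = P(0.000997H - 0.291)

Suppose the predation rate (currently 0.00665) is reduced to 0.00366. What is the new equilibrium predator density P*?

P* ≈ 235

At the interior fixed point, setting dH/dt = 0 with H > 0 fixes P* = (prey growth rate)/(HP coefficient) — independent of the other coefficients.
With the change, P* = 0.861/0.00366 = 235; it rises from 129.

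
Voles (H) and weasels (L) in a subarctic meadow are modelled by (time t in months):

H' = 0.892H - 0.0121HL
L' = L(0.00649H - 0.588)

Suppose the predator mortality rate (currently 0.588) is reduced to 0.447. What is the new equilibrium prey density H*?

At the interior fixed point, setting dL/dt = 0 with L > 0 fixes H* = (predator death rate)/(HL coefficient) — independent of the other coefficients.
With the change, H* = 0.447/0.00649 = 68.9; it falls from 90.6.

H* ≈ 68.9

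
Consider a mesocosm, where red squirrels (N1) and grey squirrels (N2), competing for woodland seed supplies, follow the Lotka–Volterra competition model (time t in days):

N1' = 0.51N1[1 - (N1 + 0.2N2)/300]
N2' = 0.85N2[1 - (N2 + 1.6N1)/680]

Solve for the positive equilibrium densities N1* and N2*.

Setting both brackets to zero gives the nullclines N1 + 0.2N2 = 300 and 1.6N1 + N2 = 680.
Substituting N2 = 680 - 1.6N1 into the first: N1(1 - 0.2·1.6) = 300 - 0.2·680.
So N1* = 164/0.68 = 241, and then N2* = 680 - 1.6·241 = 294.

N1* ≈ 241, N2* ≈ 294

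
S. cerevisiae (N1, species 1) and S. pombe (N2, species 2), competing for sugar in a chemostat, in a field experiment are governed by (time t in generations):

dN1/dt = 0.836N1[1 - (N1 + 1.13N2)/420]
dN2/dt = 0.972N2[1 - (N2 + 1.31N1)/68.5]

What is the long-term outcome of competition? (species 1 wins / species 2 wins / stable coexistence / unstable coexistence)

Compare the nullcline intercepts: K1/α12 = 420/1.13 = 372 > K2 = 68.5; K2/α21 = 68.5/1.31 = 52.3 < K1 = 420.
Since the inequalities point opposite ways, species 1 can invade but species 2 cannot.

species 1 excludes species 2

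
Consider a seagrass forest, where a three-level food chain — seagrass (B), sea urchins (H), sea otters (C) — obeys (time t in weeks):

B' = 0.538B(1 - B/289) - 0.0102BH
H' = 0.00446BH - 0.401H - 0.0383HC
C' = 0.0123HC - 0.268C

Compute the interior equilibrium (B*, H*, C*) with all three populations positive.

From dC/dt = 0: 0.0123H* = 0.268, so H* = 21.8.
From dB/dt = 0: 0.538(1 - B*/289) = 0.0102·21.8, giving B* = 289·(1 - 0.413) = 170.
From dH/dt = 0: 0.00446·170 - 0.401 = 0.0383C*, so C* = 0.355/0.0383 = 9.28.

B* ≈ 170, H* ≈ 21.8, C* ≈ 9.28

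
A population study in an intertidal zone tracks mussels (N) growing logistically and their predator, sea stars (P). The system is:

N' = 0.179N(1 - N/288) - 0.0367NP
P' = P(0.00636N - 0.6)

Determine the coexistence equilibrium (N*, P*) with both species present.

From dP/dt = 0 with P > 0: 0.00636N* = 0.6, so N* = 94.3.
Substitute into dN/dt = 0: 0.179(1 - 94.3/288) = 0.0367P*.
The bracket is 0.672, giving P* = 0.12/0.0367 = 3.28.

N* ≈ 94.3, P* ≈ 3.28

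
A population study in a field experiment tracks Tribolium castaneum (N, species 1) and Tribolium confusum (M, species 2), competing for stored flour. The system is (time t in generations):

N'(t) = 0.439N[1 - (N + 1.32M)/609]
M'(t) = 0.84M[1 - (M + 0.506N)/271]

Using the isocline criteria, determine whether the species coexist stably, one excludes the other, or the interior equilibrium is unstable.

Compare the nullcline intercepts: K1/α12 = 609/1.32 = 461 > K2 = 271; K2/α21 = 271/0.506 = 536 < K1 = 609.
Since the inequalities point opposite ways, species 1 can invade but species 2 cannot.

species 1 excludes species 2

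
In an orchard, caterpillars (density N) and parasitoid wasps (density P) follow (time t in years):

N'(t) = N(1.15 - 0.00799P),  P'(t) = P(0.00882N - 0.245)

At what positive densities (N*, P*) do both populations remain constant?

Set dP/dt = 0 with P > 0: 0.00882N - 0.245 = 0, so N* = 0.245/0.00882 = 27.8.
Set dN/dt = 0 with N > 0: 1.15 - 0.00799P = 0, so P* = 1.15/0.00799 = 144.

N* ≈ 27.8, P* ≈ 144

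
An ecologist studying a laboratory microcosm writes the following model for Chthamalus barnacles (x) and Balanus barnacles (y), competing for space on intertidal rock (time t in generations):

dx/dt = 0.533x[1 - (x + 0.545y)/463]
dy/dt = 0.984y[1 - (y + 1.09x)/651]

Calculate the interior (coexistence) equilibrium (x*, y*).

x* ≈ 267, y* ≈ 360

Setting both brackets to zero gives the nullclines x + 0.545y = 463 and 1.09x + y = 651.
Substituting y = 651 - 1.09x into the first: x(1 - 0.545·1.09) = 463 - 0.545·651.
So x* = 108/0.406 = 267, and then y* = 651 - 1.09·267 = 360.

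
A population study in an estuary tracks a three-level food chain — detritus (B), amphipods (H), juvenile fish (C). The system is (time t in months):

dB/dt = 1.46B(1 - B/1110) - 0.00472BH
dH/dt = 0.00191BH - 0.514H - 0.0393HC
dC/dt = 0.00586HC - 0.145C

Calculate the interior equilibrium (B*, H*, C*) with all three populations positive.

From dC/dt = 0: 0.00586H* = 0.145, so H* = 24.7.
From dB/dt = 0: 1.46(1 - B*/1110) = 0.00472·24.7, giving B* = 1110·(1 - 0.08) = 1020.
From dH/dt = 0: 0.00191·1020 - 0.514 = 0.0393C*, so C* = 1.44/0.0393 = 36.6.

B* ≈ 1020, H* ≈ 24.7, C* ≈ 36.6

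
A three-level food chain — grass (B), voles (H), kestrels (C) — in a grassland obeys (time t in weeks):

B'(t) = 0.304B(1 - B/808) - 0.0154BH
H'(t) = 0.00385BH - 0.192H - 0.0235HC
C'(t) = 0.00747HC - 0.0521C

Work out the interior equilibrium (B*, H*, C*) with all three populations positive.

B* ≈ 523, H* ≈ 6.97, C* ≈ 77.4

From dC/dt = 0: 0.00747H* = 0.0521, so H* = 6.97.
From dB/dt = 0: 0.304(1 - B*/808) = 0.0154·6.97, giving B* = 808·(1 - 0.353) = 523.
From dH/dt = 0: 0.00385·523 - 0.192 = 0.0235C*, so C* = 1.82/0.0235 = 77.4.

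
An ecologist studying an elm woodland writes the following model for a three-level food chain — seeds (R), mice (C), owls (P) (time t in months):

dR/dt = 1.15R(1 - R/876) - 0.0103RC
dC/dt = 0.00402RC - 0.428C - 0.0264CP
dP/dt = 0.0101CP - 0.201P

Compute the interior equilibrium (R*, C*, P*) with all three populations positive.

R* ≈ 720, C* ≈ 19.9, P* ≈ 93.4

From dP/dt = 0: 0.0101C* = 0.201, so C* = 19.9.
From dR/dt = 0: 1.15(1 - R*/876) = 0.0103·19.9, giving R* = 876·(1 - 0.178) = 720.
From dC/dt = 0: 0.00402·720 - 0.428 = 0.0264P*, so P* = 2.47/0.0264 = 93.4.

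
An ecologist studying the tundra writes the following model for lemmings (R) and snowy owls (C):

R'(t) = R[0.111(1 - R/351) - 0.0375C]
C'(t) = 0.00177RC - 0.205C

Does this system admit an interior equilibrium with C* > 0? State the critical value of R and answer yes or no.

The predator equation gives dC/dt > 0 only when R > 0.205/0.00177 = 116.
Without the predator, R → K = 351. Since 351 > 116, the predator can invade and persist.

Threshold R = 116; K > 116, so yes, the predator persists.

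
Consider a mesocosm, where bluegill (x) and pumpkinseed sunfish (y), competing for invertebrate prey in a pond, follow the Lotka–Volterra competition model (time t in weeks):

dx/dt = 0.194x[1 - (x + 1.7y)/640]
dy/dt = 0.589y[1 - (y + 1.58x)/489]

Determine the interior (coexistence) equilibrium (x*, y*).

Setting both brackets to zero gives the nullclines x + 1.7y = 640 and 1.58x + y = 489.
Substituting y = 489 - 1.58x into the first: x(1 - 1.7·1.58) = 640 - 1.7·489.
So x* = -191/-1.69 = 113, and then y* = 489 - 1.58·113 = 310.

x* ≈ 113, y* ≈ 310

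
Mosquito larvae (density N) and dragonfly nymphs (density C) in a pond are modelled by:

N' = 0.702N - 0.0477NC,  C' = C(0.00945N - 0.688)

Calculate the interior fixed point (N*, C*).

Set dC/dt = 0 with C > 0: 0.00945N - 0.688 = 0, so N* = 0.688/0.00945 = 72.8.
Set dN/dt = 0 with N > 0: 0.702 - 0.0477C = 0, so C* = 0.702/0.0477 = 14.7.

N* ≈ 72.8, C* ≈ 14.7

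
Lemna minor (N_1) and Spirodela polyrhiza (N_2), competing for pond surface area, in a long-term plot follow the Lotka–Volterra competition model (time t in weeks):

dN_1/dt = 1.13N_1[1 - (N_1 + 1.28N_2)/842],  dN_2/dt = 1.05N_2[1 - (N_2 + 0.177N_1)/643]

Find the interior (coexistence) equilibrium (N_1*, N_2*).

N_1* ≈ 24.5, N_2* ≈ 639

Setting both brackets to zero gives the nullclines N_1 + 1.28N_2 = 842 and 0.177N_1 + N_2 = 643.
Substituting N_2 = 643 - 0.177N_1 into the first: N_1(1 - 1.28·0.177) = 842 - 1.28·643.
So N_1* = 19/0.773 = 24.5, and then N_2* = 643 - 0.177·24.5 = 639.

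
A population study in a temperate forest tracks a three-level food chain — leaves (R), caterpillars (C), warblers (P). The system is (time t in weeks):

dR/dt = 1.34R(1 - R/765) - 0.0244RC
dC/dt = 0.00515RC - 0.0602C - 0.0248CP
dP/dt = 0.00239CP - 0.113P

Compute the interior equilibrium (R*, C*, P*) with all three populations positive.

R* ≈ 106, C* ≈ 47.3, P* ≈ 19.7

From dP/dt = 0: 0.00239C* = 0.113, so C* = 47.3.
From dR/dt = 0: 1.34(1 - R*/765) = 0.0244·47.3, giving R* = 765·(1 - 0.861) = 106.
From dC/dt = 0: 0.00515·106 - 0.0602 = 0.0248P*, so P* = 0.488/0.0248 = 19.7.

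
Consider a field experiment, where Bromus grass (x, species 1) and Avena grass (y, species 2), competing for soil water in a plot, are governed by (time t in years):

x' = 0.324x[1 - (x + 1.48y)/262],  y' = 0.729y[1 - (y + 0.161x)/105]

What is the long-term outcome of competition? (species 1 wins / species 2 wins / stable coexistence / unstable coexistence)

Compare the nullcline intercepts: K1/α12 = 262/1.48 = 177 > K2 = 105; K2/α21 = 105/0.161 = 652 > K1 = 262.
Since both inequalities hold, each species can invade when rare, so the interior equilibrium is stable.

stable coexistence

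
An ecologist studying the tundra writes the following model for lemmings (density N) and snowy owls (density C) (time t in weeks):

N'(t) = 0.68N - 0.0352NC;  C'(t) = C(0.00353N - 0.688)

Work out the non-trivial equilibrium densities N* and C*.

N* ≈ 195, C* ≈ 19.3

Set dC/dt = 0 with C > 0: 0.00353N - 0.688 = 0, so N* = 0.688/0.00353 = 195.
Set dN/dt = 0 with N > 0: 0.68 - 0.0352C = 0, so C* = 0.68/0.0352 = 19.3.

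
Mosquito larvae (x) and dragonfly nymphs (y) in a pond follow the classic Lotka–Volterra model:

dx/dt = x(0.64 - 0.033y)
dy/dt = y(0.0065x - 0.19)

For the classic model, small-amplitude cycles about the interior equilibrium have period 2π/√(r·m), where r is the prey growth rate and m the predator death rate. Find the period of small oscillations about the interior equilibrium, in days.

T ≈ 18 days

Here r = 0.64 and m = 0.19, so r·m = 0.122.
ω = √0.122 = 0.349 per day, hence T = 2π/ω ≈ 18 days.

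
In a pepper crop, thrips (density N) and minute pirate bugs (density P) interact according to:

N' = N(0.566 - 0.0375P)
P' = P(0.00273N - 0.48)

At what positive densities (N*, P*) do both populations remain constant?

Set dP/dt = 0 with P > 0: 0.00273N - 0.48 = 0, so N* = 0.48/0.00273 = 176.
Set dN/dt = 0 with N > 0: 0.566 - 0.0375P = 0, so P* = 0.566/0.0375 = 15.1.

N* ≈ 176, P* ≈ 15.1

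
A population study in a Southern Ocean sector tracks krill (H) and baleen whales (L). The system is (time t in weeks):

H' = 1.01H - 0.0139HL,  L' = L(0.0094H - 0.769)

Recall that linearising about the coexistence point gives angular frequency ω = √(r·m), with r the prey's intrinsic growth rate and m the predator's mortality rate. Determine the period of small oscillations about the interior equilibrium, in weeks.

T ≈ 7.13 weeks

Here r = 1.01 and m = 0.769, so r·m = 0.777.
ω = √0.777 = 0.881 per week, hence T = 2π/ω ≈ 7.13 weeks.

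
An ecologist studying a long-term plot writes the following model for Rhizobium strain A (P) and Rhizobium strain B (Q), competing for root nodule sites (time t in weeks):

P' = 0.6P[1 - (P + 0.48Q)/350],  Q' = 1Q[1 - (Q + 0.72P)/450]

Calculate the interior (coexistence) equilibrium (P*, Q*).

Setting both brackets to zero gives the nullclines P + 0.48Q = 350 and 0.72P + Q = 450.
Substituting Q = 450 - 0.72P into the first: P(1 - 0.48·0.72) = 350 - 0.48·450.
So P* = 134/0.654 = 205, and then Q* = 450 - 0.72·205 = 303.

P* ≈ 205, Q* ≈ 303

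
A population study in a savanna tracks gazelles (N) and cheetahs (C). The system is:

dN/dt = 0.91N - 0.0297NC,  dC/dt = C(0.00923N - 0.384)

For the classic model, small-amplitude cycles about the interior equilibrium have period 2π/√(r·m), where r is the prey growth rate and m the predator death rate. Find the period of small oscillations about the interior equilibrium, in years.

Here r = 0.91 and m = 0.384, so r·m = 0.349.
ω = √0.349 = 0.591 per year, hence T = 2π/ω ≈ 10.6 years.

T ≈ 10.6 years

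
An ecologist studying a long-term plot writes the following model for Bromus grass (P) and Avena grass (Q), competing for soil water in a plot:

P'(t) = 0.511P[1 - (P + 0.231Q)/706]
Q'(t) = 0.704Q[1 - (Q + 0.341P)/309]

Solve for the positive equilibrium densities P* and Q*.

P* ≈ 689, Q* ≈ 74.1

Setting both brackets to zero gives the nullclines P + 0.231Q = 706 and 0.341P + Q = 309.
Substituting Q = 309 - 0.341P into the first: P(1 - 0.231·0.341) = 706 - 0.231·309.
So P* = 635/0.921 = 689, and then Q* = 309 - 0.341·689 = 74.1.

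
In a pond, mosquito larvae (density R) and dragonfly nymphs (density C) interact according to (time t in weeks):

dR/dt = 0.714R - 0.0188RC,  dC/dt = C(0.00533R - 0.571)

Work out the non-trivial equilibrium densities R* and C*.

R* ≈ 107, C* ≈ 38

Set dC/dt = 0 with C > 0: 0.00533R - 0.571 = 0, so R* = 0.571/0.00533 = 107.
Set dR/dt = 0 with R > 0: 0.714 - 0.0188C = 0, so C* = 0.714/0.0188 = 38.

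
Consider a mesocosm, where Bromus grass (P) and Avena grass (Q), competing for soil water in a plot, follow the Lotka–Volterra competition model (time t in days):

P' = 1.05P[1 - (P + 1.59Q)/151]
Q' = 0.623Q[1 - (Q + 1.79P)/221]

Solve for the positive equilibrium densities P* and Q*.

Setting both brackets to zero gives the nullclines P + 1.59Q = 151 and 1.79P + Q = 221.
Substituting Q = 221 - 1.79P into the first: P(1 - 1.59·1.79) = 151 - 1.59·221.
So P* = -200/-1.85 = 109, and then Q* = 221 - 1.79·109 = 26.7.

P* ≈ 109, Q* ≈ 26.7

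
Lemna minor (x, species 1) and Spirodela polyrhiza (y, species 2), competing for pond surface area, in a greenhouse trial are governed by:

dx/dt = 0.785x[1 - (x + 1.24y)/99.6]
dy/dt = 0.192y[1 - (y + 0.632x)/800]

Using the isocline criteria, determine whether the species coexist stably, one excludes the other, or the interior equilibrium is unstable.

Compare the nullcline intercepts: K1/α12 = 99.6/1.24 = 80.3 < K2 = 800; K2/α21 = 800/0.632 = 1270 > K1 = 99.6.
Since the inequalities point opposite ways, species 2 can invade but species 1 cannot.

species 2 excludes species 1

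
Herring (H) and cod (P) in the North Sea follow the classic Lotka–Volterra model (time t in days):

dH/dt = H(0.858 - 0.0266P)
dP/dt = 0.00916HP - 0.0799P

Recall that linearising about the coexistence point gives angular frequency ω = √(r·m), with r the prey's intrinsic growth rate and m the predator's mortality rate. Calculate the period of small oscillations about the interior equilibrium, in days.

T ≈ 24 days

Here r = 0.858 and m = 0.0799, so r·m = 0.0686.
ω = √0.0686 = 0.262 per day, hence T = 2π/ω ≈ 24 days.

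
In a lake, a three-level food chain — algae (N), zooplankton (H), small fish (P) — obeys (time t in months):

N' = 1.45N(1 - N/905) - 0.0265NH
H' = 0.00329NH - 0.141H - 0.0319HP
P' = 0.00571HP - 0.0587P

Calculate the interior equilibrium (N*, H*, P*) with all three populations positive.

From dP/dt = 0: 0.00571H* = 0.0587, so H* = 10.3.
From dN/dt = 0: 1.45(1 - N*/905) = 0.0265·10.3, giving N* = 905·(1 - 0.188) = 735.
From dH/dt = 0: 0.00329·735 - 0.141 = 0.0319P*, so P* = 2.28/0.0319 = 71.4.

N* ≈ 735, H* ≈ 10.3, P* ≈ 71.4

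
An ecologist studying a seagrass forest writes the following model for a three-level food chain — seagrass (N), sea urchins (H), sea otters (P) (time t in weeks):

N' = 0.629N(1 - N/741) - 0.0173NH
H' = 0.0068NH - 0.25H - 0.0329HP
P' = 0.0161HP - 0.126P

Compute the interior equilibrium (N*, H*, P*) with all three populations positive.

N* ≈ 582, H* ≈ 7.83, P* ≈ 113

From dP/dt = 0: 0.0161H* = 0.126, so H* = 7.83.
From dN/dt = 0: 0.629(1 - N*/741) = 0.0173·7.83, giving N* = 741·(1 - 0.215) = 582.
From dH/dt = 0: 0.0068·582 - 0.25 = 0.0329P*, so P* = 3.7/0.0329 = 113.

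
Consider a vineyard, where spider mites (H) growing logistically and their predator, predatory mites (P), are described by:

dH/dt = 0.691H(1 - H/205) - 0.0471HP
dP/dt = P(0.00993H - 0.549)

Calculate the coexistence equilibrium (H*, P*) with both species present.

From dP/dt = 0 with P > 0: 0.00993H* = 0.549, so H* = 55.3.
Substitute into dH/dt = 0: 0.691(1 - 55.3/205) = 0.0471P*.
The bracket is 0.73, giving P* = 0.505/0.0471 = 10.7.

H* ≈ 55.3, P* ≈ 10.7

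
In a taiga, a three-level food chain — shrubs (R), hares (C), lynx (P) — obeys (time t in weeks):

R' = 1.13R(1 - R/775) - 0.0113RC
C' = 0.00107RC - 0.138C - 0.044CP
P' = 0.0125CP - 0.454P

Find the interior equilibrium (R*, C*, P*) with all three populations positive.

R* ≈ 494, C* ≈ 36.3, P* ≈ 8.87

From dP/dt = 0: 0.0125C* = 0.454, so C* = 36.3.
From dR/dt = 0: 1.13(1 - R*/775) = 0.0113·36.3, giving R* = 775·(1 - 0.363) = 494.
From dC/dt = 0: 0.00107·494 - 0.138 = 0.044P*, so P* = 0.39/0.044 = 8.87.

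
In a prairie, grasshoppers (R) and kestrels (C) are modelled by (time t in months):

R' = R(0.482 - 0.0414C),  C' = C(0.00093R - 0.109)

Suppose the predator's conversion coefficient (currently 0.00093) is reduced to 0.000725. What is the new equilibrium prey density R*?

R* ≈ 150

At the interior fixed point, setting dC/dt = 0 with C > 0 fixes R* = (predator death rate)/(RC coefficient) — independent of the other coefficients.
With the change, R* = 0.109/0.000725 = 150; it rises from 117.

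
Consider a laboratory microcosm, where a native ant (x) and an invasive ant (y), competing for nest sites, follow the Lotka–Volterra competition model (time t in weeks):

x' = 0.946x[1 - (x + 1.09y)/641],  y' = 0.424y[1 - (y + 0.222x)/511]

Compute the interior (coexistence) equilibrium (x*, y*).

Setting both brackets to zero gives the nullclines x + 1.09y = 641 and 0.222x + y = 511.
Substituting y = 511 - 0.222x into the first: x(1 - 1.09·0.222) = 641 - 1.09·511.
So x* = 84/0.758 = 111, and then y* = 511 - 0.222·111 = 486.

x* ≈ 111, y* ≈ 486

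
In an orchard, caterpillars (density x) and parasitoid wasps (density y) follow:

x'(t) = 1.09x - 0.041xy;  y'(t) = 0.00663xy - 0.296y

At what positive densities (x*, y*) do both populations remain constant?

Set dy/dt = 0 with y > 0: 0.00663x - 0.296 = 0, so x* = 0.296/0.00663 = 44.6.
Set dx/dt = 0 with x > 0: 1.09 - 0.041y = 0, so y* = 1.09/0.041 = 26.6.

x* ≈ 44.6, y* ≈ 26.6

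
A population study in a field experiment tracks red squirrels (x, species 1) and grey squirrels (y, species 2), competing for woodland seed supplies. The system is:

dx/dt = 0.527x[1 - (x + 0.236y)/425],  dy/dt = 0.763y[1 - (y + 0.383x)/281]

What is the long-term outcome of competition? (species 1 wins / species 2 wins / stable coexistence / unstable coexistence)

Compare the nullcline intercepts: K1/α12 = 425/0.236 = 1800 > K2 = 281; K2/α21 = 281/0.383 = 734 > K1 = 425.
Since both inequalities hold, each species can invade when rare, so the interior equilibrium is stable.

stable coexistence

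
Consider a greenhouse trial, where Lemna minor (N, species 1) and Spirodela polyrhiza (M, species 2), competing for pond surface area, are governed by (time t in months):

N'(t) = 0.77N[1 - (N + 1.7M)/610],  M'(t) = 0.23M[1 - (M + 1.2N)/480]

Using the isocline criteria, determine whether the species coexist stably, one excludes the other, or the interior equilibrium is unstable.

Compare the nullcline intercepts: K1/α12 = 610/1.7 = 359 < K2 = 480; K2/α21 = 480/1.2 = 400 < K1 = 610.
Since both are reversed, neither can invade when rare; the interior point is a saddle.

unstable coexistence (outcome depends on initial conditions)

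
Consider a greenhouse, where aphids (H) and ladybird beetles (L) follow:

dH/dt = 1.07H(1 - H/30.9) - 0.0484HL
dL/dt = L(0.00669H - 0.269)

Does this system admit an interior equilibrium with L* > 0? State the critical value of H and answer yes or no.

Threshold H = 40.2; K < 40.2, so no, the predator goes extinct.

The predator equation gives dL/dt > 0 only when H > 0.269/0.00669 = 40.2.
Without the predator, H → K = 30.9. Since 30.9 < 40.2, the predator cannot invade.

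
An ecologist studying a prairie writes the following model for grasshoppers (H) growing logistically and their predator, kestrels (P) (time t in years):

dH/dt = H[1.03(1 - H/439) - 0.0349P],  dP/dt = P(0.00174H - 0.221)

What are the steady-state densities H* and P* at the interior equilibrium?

H* ≈ 127, P* ≈ 21

From dP/dt = 0 with P > 0: 0.00174H* = 0.221, so H* = 127.
Substitute into dH/dt = 0: 1.03(1 - 127/439) = 0.0349P*.
The bracket is 0.711, giving P* = 0.732/0.0349 = 21.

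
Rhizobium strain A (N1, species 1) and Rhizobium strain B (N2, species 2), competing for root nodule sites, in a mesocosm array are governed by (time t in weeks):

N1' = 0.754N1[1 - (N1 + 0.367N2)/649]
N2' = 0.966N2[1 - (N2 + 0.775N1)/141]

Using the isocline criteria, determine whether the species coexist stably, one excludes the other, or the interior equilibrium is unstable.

species 1 excludes species 2

Compare the nullcline intercepts: K1/α12 = 649/0.367 = 1770 > K2 = 141; K2/α21 = 141/0.775 = 182 < K1 = 649.
Since the inequalities point opposite ways, species 1 can invade but species 2 cannot.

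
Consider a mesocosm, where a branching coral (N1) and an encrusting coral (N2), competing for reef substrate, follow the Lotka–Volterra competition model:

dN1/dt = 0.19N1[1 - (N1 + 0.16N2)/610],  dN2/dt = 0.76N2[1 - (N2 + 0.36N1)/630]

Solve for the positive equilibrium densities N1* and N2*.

N1* ≈ 540, N2* ≈ 435

Setting both brackets to zero gives the nullclines N1 + 0.16N2 = 610 and 0.36N1 + N2 = 630.
Substituting N2 = 630 - 0.36N1 into the first: N1(1 - 0.16·0.36) = 610 - 0.16·630.
So N1* = 509/0.942 = 540, and then N2* = 630 - 0.36·540 = 435.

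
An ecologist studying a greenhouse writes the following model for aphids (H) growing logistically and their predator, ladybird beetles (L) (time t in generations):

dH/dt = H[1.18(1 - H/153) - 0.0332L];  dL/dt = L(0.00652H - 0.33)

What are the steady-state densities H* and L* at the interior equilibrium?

H* ≈ 50.6, L* ≈ 23.8

From dL/dt = 0 with L > 0: 0.00652H* = 0.33, so H* = 50.6.
Substitute into dH/dt = 0: 1.18(1 - 50.6/153) = 0.0332L*.
The bracket is 0.669, giving L* = 0.79/0.0332 = 23.8.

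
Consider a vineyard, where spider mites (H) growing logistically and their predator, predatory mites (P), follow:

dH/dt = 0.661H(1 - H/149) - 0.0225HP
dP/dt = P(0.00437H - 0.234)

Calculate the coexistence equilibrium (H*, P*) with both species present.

From dP/dt = 0 with P > 0: 0.00437H* = 0.234, so H* = 53.5.
Substitute into dH/dt = 0: 0.661(1 - 53.5/149) = 0.0225P*.
The bracket is 0.641, giving P* = 0.423/0.0225 = 18.8.

H* ≈ 53.5, P* ≈ 18.8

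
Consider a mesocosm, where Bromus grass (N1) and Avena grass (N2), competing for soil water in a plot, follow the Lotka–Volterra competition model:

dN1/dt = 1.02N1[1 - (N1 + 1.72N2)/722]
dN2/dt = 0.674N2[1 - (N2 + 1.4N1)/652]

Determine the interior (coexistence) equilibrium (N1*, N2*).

Setting both brackets to zero gives the nullclines N1 + 1.72N2 = 722 and 1.4N1 + N2 = 652.
Substituting N2 = 652 - 1.4N1 into the first: N1(1 - 1.72·1.4) = 722 - 1.72·652.
So N1* = -399/-1.41 = 284, and then N2* = 652 - 1.4·284 = 255.

N1* ≈ 284, N2* ≈ 255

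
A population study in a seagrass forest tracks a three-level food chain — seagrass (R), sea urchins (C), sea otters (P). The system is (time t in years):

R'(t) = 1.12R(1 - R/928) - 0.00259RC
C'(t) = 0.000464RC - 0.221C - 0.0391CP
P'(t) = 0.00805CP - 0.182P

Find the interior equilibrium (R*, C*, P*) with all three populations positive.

From dP/dt = 0: 0.00805C* = 0.182, so C* = 22.6.
From dR/dt = 0: 1.12(1 - R*/928) = 0.00259·22.6, giving R* = 928·(1 - 0.0523) = 879.
From dC/dt = 0: 0.000464·879 - 0.221 = 0.0391P*, so P* = 0.187/0.0391 = 4.78.

R* ≈ 879, C* ≈ 22.6, P* ≈ 4.78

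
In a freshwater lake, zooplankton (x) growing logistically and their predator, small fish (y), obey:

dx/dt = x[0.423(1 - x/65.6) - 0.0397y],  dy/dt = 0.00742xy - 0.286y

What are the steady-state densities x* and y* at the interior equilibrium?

From dy/dt = 0 with y > 0: 0.00742x* = 0.286, so x* = 38.5.
Substitute into dx/dt = 0: 0.423(1 - 38.5/65.6) = 0.0397y*.
The bracket is 0.412, giving y* = 0.174/0.0397 = 4.39.

x* ≈ 38.5, y* ≈ 4.39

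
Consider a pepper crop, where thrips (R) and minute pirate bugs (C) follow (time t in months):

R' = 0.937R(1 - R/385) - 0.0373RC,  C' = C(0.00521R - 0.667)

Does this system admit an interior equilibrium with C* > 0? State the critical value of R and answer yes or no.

The predator equation gives dC/dt > 0 only when R > 0.667/0.00521 = 128.
Without the predator, R → K = 385. Since 385 > 128, the predator can invade and persist.

Threshold R = 128; K > 128, so yes, the predator persists.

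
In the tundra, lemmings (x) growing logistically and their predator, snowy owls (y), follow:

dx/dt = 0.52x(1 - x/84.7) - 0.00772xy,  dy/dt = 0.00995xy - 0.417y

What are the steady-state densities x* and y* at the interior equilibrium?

x* ≈ 41.9, y* ≈ 34

From dy/dt = 0 with y > 0: 0.00995x* = 0.417, so x* = 41.9.
Substitute into dx/dt = 0: 0.52(1 - 41.9/84.7) = 0.00772y*.
The bracket is 0.505, giving y* = 0.263/0.00772 = 34.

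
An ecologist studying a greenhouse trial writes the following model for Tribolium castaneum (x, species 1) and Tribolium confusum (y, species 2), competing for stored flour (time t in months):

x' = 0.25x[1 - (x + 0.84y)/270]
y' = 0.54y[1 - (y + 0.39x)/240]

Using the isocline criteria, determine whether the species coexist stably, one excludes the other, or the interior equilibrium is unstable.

stable coexistence

Compare the nullcline intercepts: K1/α12 = 270/0.84 = 321 > K2 = 240; K2/α21 = 240/0.39 = 615 > K1 = 270.
Since both inequalities hold, each species can invade when rare, so the interior equilibrium is stable.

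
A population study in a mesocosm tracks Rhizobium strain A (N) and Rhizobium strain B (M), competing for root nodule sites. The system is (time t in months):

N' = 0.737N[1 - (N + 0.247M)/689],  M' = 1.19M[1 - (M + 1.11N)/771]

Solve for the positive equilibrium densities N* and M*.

N* ≈ 687, M* ≈ 8.56

Setting both brackets to zero gives the nullclines N + 0.247M = 689 and 1.11N + M = 771.
Substituting M = 771 - 1.11N into the first: N(1 - 0.247·1.11) = 689 - 0.247·771.
So N* = 499/0.726 = 687, and then M* = 771 - 1.11·687 = 8.56.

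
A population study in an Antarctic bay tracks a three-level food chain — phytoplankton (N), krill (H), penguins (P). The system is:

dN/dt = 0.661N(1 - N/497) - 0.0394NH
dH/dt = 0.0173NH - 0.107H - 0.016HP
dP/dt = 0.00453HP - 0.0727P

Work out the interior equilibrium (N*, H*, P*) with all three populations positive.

N* ≈ 21.6, H* ≈ 16, P* ≈ 16.6

From dP/dt = 0: 0.00453H* = 0.0727, so H* = 16.
From dN/dt = 0: 0.661(1 - N*/497) = 0.0394·16, giving N* = 497·(1 - 0.957) = 21.6.
From dH/dt = 0: 0.0173·21.6 - 0.107 = 0.016P*, so P* = 0.266/0.016 = 16.6.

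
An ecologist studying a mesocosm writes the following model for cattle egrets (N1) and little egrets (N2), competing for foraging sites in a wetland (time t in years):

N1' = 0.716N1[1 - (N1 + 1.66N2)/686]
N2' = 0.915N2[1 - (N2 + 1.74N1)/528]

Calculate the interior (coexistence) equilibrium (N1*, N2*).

N1* ≈ 101, N2* ≈ 352

Setting both brackets to zero gives the nullclines N1 + 1.66N2 = 686 and 1.74N1 + N2 = 528.
Substituting N2 = 528 - 1.74N1 into the first: N1(1 - 1.66·1.74) = 686 - 1.66·528.
So N1* = -190/-1.89 = 101, and then N2* = 528 - 1.74·101 = 352.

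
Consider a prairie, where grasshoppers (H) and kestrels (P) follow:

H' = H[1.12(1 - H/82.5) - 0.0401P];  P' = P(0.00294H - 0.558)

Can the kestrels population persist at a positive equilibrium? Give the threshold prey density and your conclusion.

The predator equation gives dP/dt > 0 only when H > 0.558/0.00294 = 190.
Without the predator, H → K = 82.5. Since 82.5 < 190, the predator cannot invade.

Threshold H = 190; K < 190, so no, the predator goes extinct.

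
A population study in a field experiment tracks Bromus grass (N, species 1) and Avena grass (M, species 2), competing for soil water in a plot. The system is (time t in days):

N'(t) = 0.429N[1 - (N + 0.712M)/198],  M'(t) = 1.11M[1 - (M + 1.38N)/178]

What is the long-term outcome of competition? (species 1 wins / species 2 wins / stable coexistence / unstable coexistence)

Compare the nullcline intercepts: K1/α12 = 198/0.712 = 278 > K2 = 178; K2/α21 = 178/1.38 = 129 < K1 = 198.
Since the inequalities point opposite ways, species 1 can invade but species 2 cannot.

species 1 excludes species 2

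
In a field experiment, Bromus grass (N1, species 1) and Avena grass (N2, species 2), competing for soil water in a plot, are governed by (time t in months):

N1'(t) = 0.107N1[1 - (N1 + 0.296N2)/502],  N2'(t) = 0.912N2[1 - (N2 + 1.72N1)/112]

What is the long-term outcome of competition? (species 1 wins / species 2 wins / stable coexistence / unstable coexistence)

Compare the nullcline intercepts: K1/α12 = 502/0.296 = 1700 > K2 = 112; K2/α21 = 112/1.72 = 65.1 < K1 = 502.
Since the inequalities point opposite ways, species 1 can invade but species 2 cannot.

species 1 excludes species 2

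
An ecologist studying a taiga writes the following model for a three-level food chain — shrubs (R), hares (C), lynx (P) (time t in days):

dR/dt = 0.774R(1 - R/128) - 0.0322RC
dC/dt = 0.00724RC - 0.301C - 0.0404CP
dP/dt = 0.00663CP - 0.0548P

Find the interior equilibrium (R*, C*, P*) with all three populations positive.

R* ≈ 84, C* ≈ 8.27, P* ≈ 7.6

From dP/dt = 0: 0.00663C* = 0.0548, so C* = 8.27.
From dR/dt = 0: 0.774(1 - R*/128) = 0.0322·8.27, giving R* = 128·(1 - 0.344) = 84.
From dC/dt = 0: 0.00724·84 - 0.301 = 0.0404P*, so P* = 0.307/0.0404 = 7.6.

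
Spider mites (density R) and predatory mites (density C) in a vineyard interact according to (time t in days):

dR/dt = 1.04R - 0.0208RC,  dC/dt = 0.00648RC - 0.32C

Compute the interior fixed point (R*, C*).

R* ≈ 49.4, C* ≈ 50

Set dC/dt = 0 with C > 0: 0.00648R - 0.32 = 0, so R* = 0.32/0.00648 = 49.4.
Set dR/dt = 0 with R > 0: 1.04 - 0.0208C = 0, so C* = 1.04/0.0208 = 50.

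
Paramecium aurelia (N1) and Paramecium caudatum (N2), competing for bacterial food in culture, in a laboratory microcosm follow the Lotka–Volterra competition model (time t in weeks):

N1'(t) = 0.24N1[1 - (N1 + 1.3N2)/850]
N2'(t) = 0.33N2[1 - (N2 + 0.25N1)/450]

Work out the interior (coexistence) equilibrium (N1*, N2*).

N1* ≈ 393, N2* ≈ 352

Setting both brackets to zero gives the nullclines N1 + 1.3N2 = 850 and 0.25N1 + N2 = 450.
Substituting N2 = 450 - 0.25N1 into the first: N1(1 - 1.3·0.25) = 850 - 1.3·450.
So N1* = 265/0.675 = 393, and then N2* = 450 - 0.25·393 = 352.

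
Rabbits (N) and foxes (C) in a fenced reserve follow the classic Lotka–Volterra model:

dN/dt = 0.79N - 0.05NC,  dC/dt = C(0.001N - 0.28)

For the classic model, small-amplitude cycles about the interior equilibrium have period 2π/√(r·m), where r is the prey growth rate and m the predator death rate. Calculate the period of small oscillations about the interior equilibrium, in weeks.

T ≈ 13.4 weeks

Here r = 0.79 and m = 0.28, so r·m = 0.221.
ω = √0.221 = 0.47 per week, hence T = 2π/ω ≈ 13.4 weeks.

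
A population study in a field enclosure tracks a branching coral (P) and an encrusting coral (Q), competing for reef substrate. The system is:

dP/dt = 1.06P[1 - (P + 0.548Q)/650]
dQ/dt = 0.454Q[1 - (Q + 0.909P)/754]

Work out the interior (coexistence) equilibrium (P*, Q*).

Setting both brackets to zero gives the nullclines P + 0.548Q = 650 and 0.909P + Q = 754.
Substituting Q = 754 - 0.909P into the first: P(1 - 0.548·0.909) = 650 - 0.548·754.
So P* = 237/0.502 = 472, and then Q* = 754 - 0.909·472 = 325.

P* ≈ 472, Q* ≈ 325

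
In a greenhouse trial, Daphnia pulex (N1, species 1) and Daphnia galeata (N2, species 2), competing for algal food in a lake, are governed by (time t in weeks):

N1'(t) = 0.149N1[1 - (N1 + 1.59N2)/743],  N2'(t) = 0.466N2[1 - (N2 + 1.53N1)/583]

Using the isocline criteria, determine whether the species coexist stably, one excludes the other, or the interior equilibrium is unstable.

Compare the nullcline intercepts: K1/α12 = 743/1.59 = 467 < K2 = 583; K2/α21 = 583/1.53 = 381 < K1 = 743.
Since both are reversed, neither can invade when rare; the interior point is a saddle.

unstable coexistence (outcome depends on initial conditions)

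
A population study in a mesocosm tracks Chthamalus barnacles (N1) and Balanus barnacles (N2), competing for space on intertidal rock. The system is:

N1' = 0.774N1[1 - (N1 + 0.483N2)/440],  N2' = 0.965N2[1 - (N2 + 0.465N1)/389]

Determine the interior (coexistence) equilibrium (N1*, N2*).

Setting both brackets to zero gives the nullclines N1 + 0.483N2 = 440 and 0.465N1 + N2 = 389.
Substituting N2 = 389 - 0.465N1 into the first: N1(1 - 0.483·0.465) = 440 - 0.483·389.
So N1* = 252/0.775 = 325, and then N2* = 389 - 0.465·325 = 238.

N1* ≈ 325, N2* ≈ 238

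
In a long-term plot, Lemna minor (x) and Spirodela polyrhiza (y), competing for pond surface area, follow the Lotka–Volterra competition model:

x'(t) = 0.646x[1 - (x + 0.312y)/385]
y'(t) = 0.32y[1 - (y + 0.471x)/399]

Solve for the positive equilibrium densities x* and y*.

Setting both brackets to zero gives the nullclines x + 0.312y = 385 and 0.471x + y = 399.
Substituting y = 399 - 0.471x into the first: x(1 - 0.312·0.471) = 385 - 0.312·399.
So x* = 261/0.853 = 305, and then y* = 399 - 0.471·305 = 255.

x* ≈ 305, y* ≈ 255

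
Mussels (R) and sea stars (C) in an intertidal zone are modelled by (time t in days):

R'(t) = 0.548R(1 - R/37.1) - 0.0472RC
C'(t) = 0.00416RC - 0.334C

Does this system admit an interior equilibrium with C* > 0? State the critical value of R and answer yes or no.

The predator equation gives dC/dt > 0 only when R > 0.334/0.00416 = 80.3.
Without the predator, R → K = 37.1. Since 37.1 < 80.3, the predator cannot invade.

Threshold R = 80.3; K < 80.3, so no, the predator goes extinct.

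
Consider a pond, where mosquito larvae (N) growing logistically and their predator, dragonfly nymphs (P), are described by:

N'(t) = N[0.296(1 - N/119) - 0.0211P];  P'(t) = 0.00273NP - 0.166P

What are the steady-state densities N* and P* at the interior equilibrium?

N* ≈ 60.8, P* ≈ 6.86

From dP/dt = 0 with P > 0: 0.00273N* = 0.166, so N* = 60.8.
Substitute into dN/dt = 0: 0.296(1 - 60.8/119) = 0.0211P*.
The bracket is 0.489, giving P* = 0.145/0.0211 = 6.86.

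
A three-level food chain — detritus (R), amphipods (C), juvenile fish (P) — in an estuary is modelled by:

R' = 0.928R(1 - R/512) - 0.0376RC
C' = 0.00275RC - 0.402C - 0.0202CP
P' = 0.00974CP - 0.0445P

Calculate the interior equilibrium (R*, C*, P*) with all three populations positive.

From dP/dt = 0: 0.00974C* = 0.0445, so C* = 4.57.
From dR/dt = 0: 0.928(1 - R*/512) = 0.0376·4.57, giving R* = 512·(1 - 0.185) = 417.
From dC/dt = 0: 0.00275·417 - 0.402 = 0.0202P*, so P* = 0.745/0.0202 = 36.9.

R* ≈ 417, C* ≈ 4.57, P* ≈ 36.9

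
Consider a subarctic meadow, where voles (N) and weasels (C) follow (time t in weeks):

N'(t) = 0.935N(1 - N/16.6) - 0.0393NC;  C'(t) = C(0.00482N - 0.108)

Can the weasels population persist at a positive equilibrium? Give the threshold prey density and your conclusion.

The predator equation gives dC/dt > 0 only when N > 0.108/0.00482 = 22.4.
Without the predator, N → K = 16.6. Since 16.6 < 22.4, the predator cannot invade.

Threshold N = 22.4; K < 22.4, so no, the predator goes extinct.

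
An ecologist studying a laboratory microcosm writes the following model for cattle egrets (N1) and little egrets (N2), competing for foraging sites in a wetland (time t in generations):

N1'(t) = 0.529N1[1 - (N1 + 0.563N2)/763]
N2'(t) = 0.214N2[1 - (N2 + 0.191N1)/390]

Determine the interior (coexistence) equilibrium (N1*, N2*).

Setting both brackets to zero gives the nullclines N1 + 0.563N2 = 763 and 0.191N1 + N2 = 390.
Substituting N2 = 390 - 0.191N1 into the first: N1(1 - 0.563·0.191) = 763 - 0.563·390.
So N1* = 543/0.892 = 609, and then N2* = 390 - 0.191·609 = 274.

N1* ≈ 609, N2* ≈ 274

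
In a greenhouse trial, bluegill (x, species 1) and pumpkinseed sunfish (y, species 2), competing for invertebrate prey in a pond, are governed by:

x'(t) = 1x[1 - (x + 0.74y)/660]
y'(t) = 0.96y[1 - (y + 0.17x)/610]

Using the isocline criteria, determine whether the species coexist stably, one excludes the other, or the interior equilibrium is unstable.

Compare the nullcline intercepts: K1/α12 = 660/0.74 = 892 > K2 = 610; K2/α21 = 610/0.17 = 3590 > K1 = 660.
Since both inequalities hold, each species can invade when rare, so the interior equilibrium is stable.

stable coexistence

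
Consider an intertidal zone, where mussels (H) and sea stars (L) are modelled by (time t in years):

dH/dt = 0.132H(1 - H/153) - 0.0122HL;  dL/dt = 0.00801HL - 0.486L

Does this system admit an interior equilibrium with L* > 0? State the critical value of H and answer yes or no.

The predator equation gives dL/dt > 0 only when H > 0.486/0.00801 = 60.7.
Without the predator, H → K = 153. Since 153 > 60.7, the predator can invade and persist.

Threshold H = 60.7; K > 60.7, so yes, the predator persists.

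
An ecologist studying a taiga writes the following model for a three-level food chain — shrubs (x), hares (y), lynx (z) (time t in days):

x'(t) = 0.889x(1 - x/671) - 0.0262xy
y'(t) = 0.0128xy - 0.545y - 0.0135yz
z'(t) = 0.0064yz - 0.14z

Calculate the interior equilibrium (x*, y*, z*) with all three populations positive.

x* ≈ 238, y* ≈ 21.9, z* ≈ 186

From dz/dt = 0: 0.0064y* = 0.14, so y* = 21.9.
From dx/dt = 0: 0.889(1 - x*/671) = 0.0262·21.9, giving x* = 671·(1 - 0.645) = 238.
From dy/dt = 0: 0.0128·238 - 0.545 = 0.0135z*, so z* = 2.51/0.0135 = 186.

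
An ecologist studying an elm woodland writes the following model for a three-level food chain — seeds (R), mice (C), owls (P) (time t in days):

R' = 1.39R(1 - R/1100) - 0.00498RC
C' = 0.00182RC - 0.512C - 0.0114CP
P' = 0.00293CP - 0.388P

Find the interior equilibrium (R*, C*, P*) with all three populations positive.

R* ≈ 578, C* ≈ 132, P* ≈ 47.4

From dP/dt = 0: 0.00293C* = 0.388, so C* = 132.
From dR/dt = 0: 1.39(1 - R*/1100) = 0.00498·132, giving R* = 1100·(1 - 0.474) = 578.
From dC/dt = 0: 0.00182·578 - 0.512 = 0.0114P*, so P* = 0.54/0.0114 = 47.4.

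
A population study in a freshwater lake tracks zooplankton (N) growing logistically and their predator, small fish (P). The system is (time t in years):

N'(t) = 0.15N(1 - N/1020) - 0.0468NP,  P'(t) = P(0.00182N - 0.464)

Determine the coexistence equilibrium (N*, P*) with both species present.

From dP/dt = 0 with P > 0: 0.00182N* = 0.464, so N* = 255.
Substitute into dN/dt = 0: 0.15(1 - 255/1020) = 0.0468P*.
The bracket is 0.75, giving P* = 0.113/0.0468 = 2.4.

N* ≈ 255, P* ≈ 2.4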